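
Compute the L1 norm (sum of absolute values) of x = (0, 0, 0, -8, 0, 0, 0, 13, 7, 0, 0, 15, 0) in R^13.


Non-zero entries: [(3, -8), (7, 13), (8, 7), (11, 15)]
Absolute values: [8, 13, 7, 15]
||x||_1 = sum = 43.

43


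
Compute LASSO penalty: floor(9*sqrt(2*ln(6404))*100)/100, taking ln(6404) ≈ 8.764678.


ln(6404) ≈ 8.764678.
2*ln(n) ≈ 17.529356.
sqrt(2*ln(n)) ≈ sqrt(17.529356) ≈ 4.186807.
lambda ≈ 9*4.186807 = 37.681263.
floor(lambda*100)/100 = 37.68.

37.68


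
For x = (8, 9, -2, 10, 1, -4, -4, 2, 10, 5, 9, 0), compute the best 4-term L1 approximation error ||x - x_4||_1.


Sorted |x_i| descending: [10, 10, 9, 9, 8, 5, 4, 4, 2, 2, 1, 0]
Keep top 4: [10, 10, 9, 9]
Tail entries: [8, 5, 4, 4, 2, 2, 1, 0]
L1 error = sum of tail = 26.

26


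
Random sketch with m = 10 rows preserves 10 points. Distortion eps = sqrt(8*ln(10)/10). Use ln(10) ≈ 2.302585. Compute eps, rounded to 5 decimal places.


ln(10) ≈ 2.302585.
8*ln(N)/m ≈ 8*2.302585/10 ≈ 1.842068.
eps = sqrt(1.842068) ≈ 1.3572281 ≈ 1.35723.

1.35723


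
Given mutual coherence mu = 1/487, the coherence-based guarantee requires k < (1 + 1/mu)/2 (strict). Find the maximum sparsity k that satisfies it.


1/mu = 487.
1 + 1/mu = 488.
(1 + 1/mu)/2 = 244 is an integer and the inequality is strict, so k_max = 244 - 1 = 243.

243


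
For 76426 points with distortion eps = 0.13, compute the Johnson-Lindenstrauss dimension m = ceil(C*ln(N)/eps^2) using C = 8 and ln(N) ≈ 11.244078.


ln(76426) ≈ 11.244078.
eps^2 = 0.13^2 = 0.0169.
C*ln(N)/eps^2 ≈ 8*11.244078/0.0169 ≈ 5322.6405.
m = ceil(5322.6405) = 5323.

5323


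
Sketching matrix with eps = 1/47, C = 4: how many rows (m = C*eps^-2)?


1/eps = 47.
(1/eps)^2 = 2209.
m = 4*2209 = 8836.

8836


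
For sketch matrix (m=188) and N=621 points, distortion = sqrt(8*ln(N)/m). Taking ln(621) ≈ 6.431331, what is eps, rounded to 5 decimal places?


ln(621) ≈ 6.431331.
8*ln(N)/m ≈ 8*6.431331/188 ≈ 0.27367366.
eps = sqrt(0.27367366) ≈ 0.5231383 ≈ 0.52314.

0.52314


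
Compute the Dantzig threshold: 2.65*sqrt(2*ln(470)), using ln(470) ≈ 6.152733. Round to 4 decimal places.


ln(470) ≈ 6.152733.
2*ln(n) ≈ 12.305466.
sqrt(2*ln(n)) ≈ sqrt(12.305466) ≈ 3.507915.
threshold ≈ 2.65*3.507915 = 9.29597475 ≈ 9.2960.

9.2960


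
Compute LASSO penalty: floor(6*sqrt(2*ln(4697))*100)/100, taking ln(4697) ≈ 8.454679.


ln(4697) ≈ 8.454679.
2*ln(n) ≈ 16.909358.
sqrt(2*ln(n)) ≈ sqrt(16.909358) ≈ 4.112099.
lambda ≈ 6*4.112099 = 24.672594.
floor(lambda*100)/100 = 24.67.

24.67


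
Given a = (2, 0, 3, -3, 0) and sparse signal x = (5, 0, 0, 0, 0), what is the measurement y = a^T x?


Non-zero terms: ['2*5']
Products: [10]
y = sum = 10.

10


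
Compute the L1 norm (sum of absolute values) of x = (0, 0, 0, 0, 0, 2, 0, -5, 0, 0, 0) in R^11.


Non-zero entries: [(5, 2), (7, -5)]
Absolute values: [2, 5]
||x||_1 = sum = 7.

7


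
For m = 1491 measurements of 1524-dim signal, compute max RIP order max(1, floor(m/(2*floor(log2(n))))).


floor(log2(1524)) = 10.
2*10 = 20.
m/(2*floor(log2(n))) = 1491/20 ≈ 74.55.
floor = 74.
k = max(1, 74) = 74.

74


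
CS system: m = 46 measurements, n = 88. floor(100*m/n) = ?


100*m/n = 100*46/88 ≈ 52.2727.
floor = 52.

52


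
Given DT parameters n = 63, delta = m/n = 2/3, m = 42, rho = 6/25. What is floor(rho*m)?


m = 2/3*63 = 42.
rho = 6/25.
rho*m = 6/25*42 = 10.08.
k = floor(10.08) = 10.

10


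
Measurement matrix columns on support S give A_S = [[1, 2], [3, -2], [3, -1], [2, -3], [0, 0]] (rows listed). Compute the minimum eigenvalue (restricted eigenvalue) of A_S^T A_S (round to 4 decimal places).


A_S^T A_S = [[23, -13], [-13, 18]].
trace = 41.
det = 245.
disc = trace^2 - 4*det = 1681 - 4*245 = 701.
sqrt(701) ≈ 26.476405.
lam_min = (41 - sqrt(701))/2 ≈ (41 - 26.476405)/2 = 7.2617975 ≈ 7.2618.

7.2618


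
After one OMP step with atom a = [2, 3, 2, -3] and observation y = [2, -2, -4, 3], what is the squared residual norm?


a^T a = 26.
a^T y = -19.
coeff = -19/26 = -19/26.
||r||^2 = 497/26.

497/26


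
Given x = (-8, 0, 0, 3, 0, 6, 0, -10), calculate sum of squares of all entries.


Non-zero entries: [(0, -8), (3, 3), (5, 6), (7, -10)]
Squares: [64, 9, 36, 100]
||x||_2^2 = sum = 209.

209


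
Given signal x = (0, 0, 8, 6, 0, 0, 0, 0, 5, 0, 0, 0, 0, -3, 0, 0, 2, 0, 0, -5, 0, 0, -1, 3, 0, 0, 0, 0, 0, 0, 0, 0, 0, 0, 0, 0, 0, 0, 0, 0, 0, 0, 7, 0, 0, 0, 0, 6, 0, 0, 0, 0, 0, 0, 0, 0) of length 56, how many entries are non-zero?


Non-zero positions: [2, 3, 8, 13, 16, 19, 22, 23, 42, 47].
Sparsity = 10.

10


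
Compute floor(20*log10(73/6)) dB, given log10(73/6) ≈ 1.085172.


||x||/||e|| = 73/6.
log10(73/6) ≈ 1.085172.
20*log10(||x||/||e||) ≈ 20*1.085172 = 21.70344.
floor(21.70344) = 21.

21


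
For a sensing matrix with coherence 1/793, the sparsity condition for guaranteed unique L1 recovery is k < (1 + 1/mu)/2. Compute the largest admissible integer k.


1/mu = 793.
1 + 1/mu = 794.
(1 + 1/mu)/2 = 397 is an integer and the inequality is strict, so k_max = 397 - 1 = 396.

396


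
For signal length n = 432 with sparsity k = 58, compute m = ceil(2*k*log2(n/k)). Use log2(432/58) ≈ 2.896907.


log2(n/k) = log2(432/58) ≈ 2.896907.
2*k*log2(n/k) ≈ 2*58*2.896907 = 336.041212.
m = ceil(336.041212) = 337.

337


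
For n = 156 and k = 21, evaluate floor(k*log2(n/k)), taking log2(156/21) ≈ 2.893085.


log2(n/k) = log2(156/21) ≈ 2.893085.
k*log2(n/k) ≈ 21*2.893085 = 60.754785.
floor(60.754785) = 60.

60


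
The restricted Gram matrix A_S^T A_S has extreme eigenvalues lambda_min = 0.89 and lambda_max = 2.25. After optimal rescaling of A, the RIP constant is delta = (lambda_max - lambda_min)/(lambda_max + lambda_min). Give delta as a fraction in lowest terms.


lambda_max - lambda_min = 2.25 - 0.89 = 1.36.
lambda_max + lambda_min = 2.25 + 0.89 = 3.14.
delta = 1.36/3.14 = 136/314 = 68/157.

68/157


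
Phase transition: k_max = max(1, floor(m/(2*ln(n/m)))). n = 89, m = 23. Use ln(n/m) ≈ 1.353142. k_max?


n/m = 89/23.
ln(n/m) ≈ 1.353142.
2*ln(n/m) ≈ 2.706284.
m/(2*ln(n/m)) ≈ 23/2.706284 ≈ 8.4987.
floor = 8.
k_max = max(1, 8) = 8.

8


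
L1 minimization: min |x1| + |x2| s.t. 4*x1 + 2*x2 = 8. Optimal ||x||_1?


Axis intercepts:
  x1 = 2, x2 = 0: L1 = 2
  x1 = 0, x2 = 4: L1 = 4
x* = (2, 0)
||x*||_1 = 2.

2


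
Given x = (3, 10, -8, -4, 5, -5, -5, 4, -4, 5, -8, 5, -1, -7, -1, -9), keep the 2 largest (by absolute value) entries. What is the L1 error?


Sorted |x_i| descending: [10, 9, 8, 8, 7, 5, 5, 5, 5, 5, 4, 4, 4, 3, 1, 1]
Keep top 2: [10, 9]
Tail entries: [8, 8, 7, 5, 5, 5, 5, 5, 4, 4, 4, 3, 1, 1]
L1 error = sum of tail = 65.

65


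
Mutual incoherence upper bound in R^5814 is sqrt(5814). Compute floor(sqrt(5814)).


76^2 = 5776 <= 5814 < 5929 = 77^2, so 76 <= sqrt(5814) < 77.
floor(sqrt(5814)) = 76.

76


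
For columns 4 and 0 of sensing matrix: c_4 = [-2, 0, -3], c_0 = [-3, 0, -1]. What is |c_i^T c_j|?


Inner product: -2*-3 + 0*0 + -3*-1
Products: [6, 0, 3]
Sum = 9.
|dot| = 9.

9


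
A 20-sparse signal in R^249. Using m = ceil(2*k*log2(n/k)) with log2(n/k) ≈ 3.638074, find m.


log2(n/k) = log2(249/20) ≈ 3.638074.
2*k*log2(n/k) ≈ 2*20*3.638074 = 145.52296.
m = ceil(145.52296) = 146.

146


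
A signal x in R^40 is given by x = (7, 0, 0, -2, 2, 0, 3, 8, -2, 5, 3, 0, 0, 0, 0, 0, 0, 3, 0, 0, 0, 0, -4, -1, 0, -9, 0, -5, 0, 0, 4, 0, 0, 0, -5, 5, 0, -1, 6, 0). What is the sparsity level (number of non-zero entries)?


Non-zero positions: [0, 3, 4, 6, 7, 8, 9, 10, 17, 22, 23, 25, 27, 30, 34, 35, 37, 38].
Sparsity = 18.

18


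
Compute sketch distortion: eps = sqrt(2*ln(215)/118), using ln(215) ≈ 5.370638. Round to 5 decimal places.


ln(215) ≈ 5.370638.
2*ln(N)/m ≈ 2*5.370638/118 ≈ 0.09102776.
eps = sqrt(0.09102776) ≈ 0.3017081 ≈ 0.30171.

0.30171


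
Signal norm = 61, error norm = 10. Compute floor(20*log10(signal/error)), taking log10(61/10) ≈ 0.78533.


||x||/||e|| = 61/10.
log10(61/10) ≈ 0.78533.
20*log10(||x||/||e||) ≈ 20*0.78533 = 15.7066.
floor(15.7066) = 15.

15


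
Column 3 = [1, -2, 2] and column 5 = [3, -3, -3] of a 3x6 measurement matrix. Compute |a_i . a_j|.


Inner product: 1*3 + -2*-3 + 2*-3
Products: [3, 6, -6]
Sum = 3.
|dot| = 3.

3


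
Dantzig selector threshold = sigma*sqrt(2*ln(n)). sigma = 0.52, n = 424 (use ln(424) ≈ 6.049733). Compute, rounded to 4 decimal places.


ln(424) ≈ 6.049733.
2*ln(n) ≈ 12.099466.
sqrt(2*ln(n)) ≈ sqrt(12.099466) ≈ 3.478429.
threshold ≈ 0.52*3.478429 = 1.80878308 ≈ 1.8088.

1.8088


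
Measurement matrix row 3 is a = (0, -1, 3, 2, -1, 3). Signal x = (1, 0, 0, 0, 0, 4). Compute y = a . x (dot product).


Non-zero terms: ['0*1', '3*4']
Products: [0, 12]
y = sum = 12.

12


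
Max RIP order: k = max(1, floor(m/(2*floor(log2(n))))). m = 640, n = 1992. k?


floor(log2(1992)) = 10.
2*10 = 20.
m/(2*floor(log2(n))) = 640/20 ≈ 32.0.
floor = 32.
k = max(1, 32) = 32.

32


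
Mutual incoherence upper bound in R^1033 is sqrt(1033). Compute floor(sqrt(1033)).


32^2 = 1024 <= 1033 < 1089 = 33^2, so 32 <= sqrt(1033) < 33.
floor(sqrt(1033)) = 32.

32


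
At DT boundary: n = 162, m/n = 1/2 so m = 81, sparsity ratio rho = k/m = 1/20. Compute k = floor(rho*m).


m = 1/2*162 = 81.
rho = 1/20.
rho*m = 1/20*81 = 4.05.
k = floor(4.05) = 4.

4


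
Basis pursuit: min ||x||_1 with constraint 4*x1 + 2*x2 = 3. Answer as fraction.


Axis intercepts:
  x1 = 3/4, x2 = 0: L1 = 3/4
  x1 = 0, x2 = 3/2: L1 = 3/2
x* = (3/4, 0)
||x*||_1 = 3/4.

3/4


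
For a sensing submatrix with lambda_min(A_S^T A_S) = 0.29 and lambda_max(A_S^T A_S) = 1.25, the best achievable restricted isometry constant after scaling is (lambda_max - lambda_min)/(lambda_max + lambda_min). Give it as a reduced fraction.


lambda_max - lambda_min = 1.25 - 0.29 = 0.96.
lambda_max + lambda_min = 1.25 + 0.29 = 1.54.
delta = 0.96/1.54 = 96/154 = 48/77.

48/77


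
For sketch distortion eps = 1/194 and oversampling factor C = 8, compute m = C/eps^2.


1/eps = 194.
(1/eps)^2 = 37636.
m = 8*37636 = 301088.

301088


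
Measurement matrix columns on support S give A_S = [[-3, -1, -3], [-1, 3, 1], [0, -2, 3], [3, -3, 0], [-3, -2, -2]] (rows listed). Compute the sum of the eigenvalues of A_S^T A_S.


Sum of eigenvalues of A_S^T A_S = trace(A_S^T A_S) = sum of squared column norms of A_S.
A_S^T A_S diagonal: [28, 27, 23].
trace = 28 + 27 + 23 = 78.

78


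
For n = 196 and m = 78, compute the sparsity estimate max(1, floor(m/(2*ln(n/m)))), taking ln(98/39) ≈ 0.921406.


n/m = 196/78 = 98/39.
ln(n/m) ≈ 0.921406.
2*ln(n/m) ≈ 1.842812.
m/(2*ln(n/m)) ≈ 78/1.842812 ≈ 42.3266.
floor = 42.
k_max = max(1, 42) = 42.

42


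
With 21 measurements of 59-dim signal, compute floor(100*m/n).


100*m/n = 100*21/59 ≈ 35.5932.
floor = 35.

35


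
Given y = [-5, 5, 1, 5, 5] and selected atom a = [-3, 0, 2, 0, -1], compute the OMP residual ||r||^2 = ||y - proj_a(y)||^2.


a^T a = 14.
a^T y = 12.
coeff = 12/14 = 6/7.
||r||^2 = 635/7.

635/7


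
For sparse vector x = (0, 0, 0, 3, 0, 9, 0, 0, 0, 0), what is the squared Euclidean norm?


Non-zero entries: [(3, 3), (5, 9)]
Squares: [9, 81]
||x||_2^2 = sum = 90.

90


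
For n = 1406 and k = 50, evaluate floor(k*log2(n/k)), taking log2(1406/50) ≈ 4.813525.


log2(n/k) = log2(1406/50) ≈ 4.813525.
k*log2(n/k) ≈ 50*4.813525 = 240.67625.
floor(240.67625) = 240.

240


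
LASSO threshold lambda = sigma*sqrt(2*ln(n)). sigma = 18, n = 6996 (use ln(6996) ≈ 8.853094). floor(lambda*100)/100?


ln(6996) ≈ 8.853094.
2*ln(n) ≈ 17.706188.
sqrt(2*ln(n)) ≈ sqrt(17.706188) ≈ 4.207872.
lambda ≈ 18*4.207872 = 75.741696.
floor(lambda*100)/100 = 75.74.

75.74


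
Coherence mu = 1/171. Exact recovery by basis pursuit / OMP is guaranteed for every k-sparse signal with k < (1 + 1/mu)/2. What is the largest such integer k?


1/mu = 171.
1 + 1/mu = 172.
(1 + 1/mu)/2 = 86 is an integer and the inequality is strict, so k_max = 86 - 1 = 85.

85


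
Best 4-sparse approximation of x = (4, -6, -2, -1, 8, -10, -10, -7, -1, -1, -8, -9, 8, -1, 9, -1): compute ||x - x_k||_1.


Sorted |x_i| descending: [10, 10, 9, 9, 8, 8, 8, 7, 6, 4, 2, 1, 1, 1, 1, 1]
Keep top 4: [10, 10, 9, 9]
Tail entries: [8, 8, 8, 7, 6, 4, 2, 1, 1, 1, 1, 1]
L1 error = sum of tail = 48.

48


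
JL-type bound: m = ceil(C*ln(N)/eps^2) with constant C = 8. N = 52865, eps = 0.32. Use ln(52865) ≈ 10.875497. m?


ln(52865) ≈ 10.875497.
eps^2 = 0.32^2 = 0.1024.
C*ln(N)/eps^2 ≈ 8*10.875497/0.1024 ≈ 849.6482.
m = ceil(849.6482) = 850.

850


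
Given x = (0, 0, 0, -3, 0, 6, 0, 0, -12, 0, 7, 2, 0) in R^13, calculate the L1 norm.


Non-zero entries: [(3, -3), (5, 6), (8, -12), (10, 7), (11, 2)]
Absolute values: [3, 6, 12, 7, 2]
||x||_1 = sum = 30.

30


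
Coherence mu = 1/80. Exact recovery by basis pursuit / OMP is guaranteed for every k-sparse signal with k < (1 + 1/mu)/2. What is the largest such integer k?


1/mu = 80.
1 + 1/mu = 81.
(1 + 1/mu)/2 = 40.5 is not an integer, so k_max = floor(40.5) = 40.

40


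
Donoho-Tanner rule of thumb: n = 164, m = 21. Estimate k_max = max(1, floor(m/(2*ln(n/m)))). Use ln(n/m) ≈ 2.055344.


n/m = 164/21.
ln(n/m) ≈ 2.055344.
2*ln(n/m) ≈ 4.110688.
m/(2*ln(n/m)) ≈ 21/4.110688 ≈ 5.1086.
floor = 5.
k_max = max(1, 5) = 5.

5


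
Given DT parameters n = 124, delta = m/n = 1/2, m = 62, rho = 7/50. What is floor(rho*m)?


m = 1/2*124 = 62.
rho = 7/50.
rho*m = 7/50*62 = 8.68.
k = floor(8.68) = 8.

8


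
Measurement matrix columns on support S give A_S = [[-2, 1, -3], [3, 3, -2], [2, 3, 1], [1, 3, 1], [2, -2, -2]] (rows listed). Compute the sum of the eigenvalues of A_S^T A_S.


Sum of eigenvalues of A_S^T A_S = trace(A_S^T A_S) = sum of squared column norms of A_S.
A_S^T A_S diagonal: [22, 32, 19].
trace = 22 + 32 + 19 = 73.

73


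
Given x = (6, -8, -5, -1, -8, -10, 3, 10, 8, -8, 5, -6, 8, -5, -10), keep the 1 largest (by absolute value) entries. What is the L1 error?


Sorted |x_i| descending: [10, 10, 10, 8, 8, 8, 8, 8, 6, 6, 5, 5, 5, 3, 1]
Keep top 1: [10]
Tail entries: [10, 10, 8, 8, 8, 8, 8, 6, 6, 5, 5, 5, 3, 1]
L1 error = sum of tail = 91.

91


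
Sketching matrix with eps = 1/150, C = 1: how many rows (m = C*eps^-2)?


1/eps = 150.
(1/eps)^2 = 22500.
m = 1*22500 = 22500.

22500


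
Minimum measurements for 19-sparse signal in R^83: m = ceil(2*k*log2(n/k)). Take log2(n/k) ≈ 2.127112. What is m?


log2(n/k) = log2(83/19) ≈ 2.127112.
2*k*log2(n/k) ≈ 2*19*2.127112 = 80.830256.
m = ceil(80.830256) = 81.

81


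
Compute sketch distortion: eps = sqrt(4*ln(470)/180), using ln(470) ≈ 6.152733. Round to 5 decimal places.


ln(470) ≈ 6.152733.
4*ln(N)/m ≈ 4*6.152733/180 ≈ 0.1367274.
eps = sqrt(0.1367274) ≈ 0.3697667 ≈ 0.36977.

0.36977


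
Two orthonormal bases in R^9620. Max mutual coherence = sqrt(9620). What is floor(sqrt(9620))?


98^2 = 9604 <= 9620 < 9801 = 99^2, so 98 <= sqrt(9620) < 99.
floor(sqrt(9620)) = 98.

98


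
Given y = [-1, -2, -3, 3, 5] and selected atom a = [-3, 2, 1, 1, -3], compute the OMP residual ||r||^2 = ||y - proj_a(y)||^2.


a^T a = 24.
a^T y = -16.
coeff = -16/24 = -2/3.
||r||^2 = 112/3.

112/3


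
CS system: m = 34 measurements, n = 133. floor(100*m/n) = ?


100*m/n = 100*34/133 ≈ 25.5639.
floor = 25.

25


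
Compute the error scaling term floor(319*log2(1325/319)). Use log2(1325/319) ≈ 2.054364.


log2(n/k) = log2(1325/319) ≈ 2.054364.
k*log2(n/k) ≈ 319*2.054364 = 655.342116.
floor(655.342116) = 655.

655


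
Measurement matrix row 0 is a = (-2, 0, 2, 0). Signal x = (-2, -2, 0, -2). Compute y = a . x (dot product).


Non-zero terms: ['-2*-2', '0*-2', '0*-2']
Products: [4, 0, 0]
y = sum = 4.

4


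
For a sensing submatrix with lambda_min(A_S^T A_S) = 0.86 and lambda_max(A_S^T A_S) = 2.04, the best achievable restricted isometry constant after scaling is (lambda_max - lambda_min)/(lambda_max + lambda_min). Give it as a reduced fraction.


lambda_max - lambda_min = 2.04 - 0.86 = 1.18.
lambda_max + lambda_min = 2.04 + 0.86 = 2.90.
delta = 1.18/2.90 = 118/290 = 59/145.

59/145


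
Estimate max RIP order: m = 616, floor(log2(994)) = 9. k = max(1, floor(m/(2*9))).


floor(log2(994)) = 9.
2*9 = 18.
m/(2*floor(log2(n))) = 616/18 ≈ 34.2222.
floor = 34.
k = max(1, 34) = 34.

34


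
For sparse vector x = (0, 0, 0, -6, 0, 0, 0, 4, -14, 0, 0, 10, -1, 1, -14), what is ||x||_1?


Non-zero entries: [(3, -6), (7, 4), (8, -14), (11, 10), (12, -1), (13, 1), (14, -14)]
Absolute values: [6, 4, 14, 10, 1, 1, 14]
||x||_1 = sum = 50.

50


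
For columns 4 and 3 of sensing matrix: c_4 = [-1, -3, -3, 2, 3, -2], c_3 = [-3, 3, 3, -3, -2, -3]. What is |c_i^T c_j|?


Inner product: -1*-3 + -3*3 + -3*3 + 2*-3 + 3*-2 + -2*-3
Products: [3, -9, -9, -6, -6, 6]
Sum = -21.
|dot| = 21.

21


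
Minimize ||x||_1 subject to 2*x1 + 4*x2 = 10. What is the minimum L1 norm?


Axis intercepts:
  x1 = 5, x2 = 0: L1 = 5
  x1 = 0, x2 = 5/2: L1 = 5/2
x* = (0, 5/2)
||x*||_1 = 5/2.

5/2


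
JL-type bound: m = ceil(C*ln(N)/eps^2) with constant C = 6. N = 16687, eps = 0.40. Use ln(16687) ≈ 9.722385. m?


ln(16687) ≈ 9.722385.
eps^2 = 0.40^2 = 0.16.
C*ln(N)/eps^2 ≈ 6*9.722385/0.16 ≈ 364.5894.
m = ceil(364.5894) = 365.

365


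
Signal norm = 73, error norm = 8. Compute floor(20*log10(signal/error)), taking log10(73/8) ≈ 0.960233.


||x||/||e|| = 73/8.
log10(73/8) ≈ 0.960233.
20*log10(||x||/||e||) ≈ 20*0.960233 = 19.20466.
floor(19.20466) = 19.

19


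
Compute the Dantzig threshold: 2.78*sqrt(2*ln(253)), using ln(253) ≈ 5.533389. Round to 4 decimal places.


ln(253) ≈ 5.533389.
2*ln(n) ≈ 11.066778.
sqrt(2*ln(n)) ≈ sqrt(11.066778) ≈ 3.326677.
threshold ≈ 2.78*3.326677 = 9.24816206 ≈ 9.2482.

9.2482


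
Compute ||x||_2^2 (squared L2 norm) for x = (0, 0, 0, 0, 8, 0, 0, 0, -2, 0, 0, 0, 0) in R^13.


Non-zero entries: [(4, 8), (8, -2)]
Squares: [64, 4]
||x||_2^2 = sum = 68.

68


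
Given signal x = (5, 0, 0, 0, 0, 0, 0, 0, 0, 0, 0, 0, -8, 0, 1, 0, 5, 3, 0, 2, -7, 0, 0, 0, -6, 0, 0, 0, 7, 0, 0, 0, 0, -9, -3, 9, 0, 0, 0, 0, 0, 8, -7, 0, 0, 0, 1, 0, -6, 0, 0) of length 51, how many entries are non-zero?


Non-zero positions: [0, 12, 14, 16, 17, 19, 20, 24, 28, 33, 34, 35, 41, 42, 46, 48].
Sparsity = 16.

16


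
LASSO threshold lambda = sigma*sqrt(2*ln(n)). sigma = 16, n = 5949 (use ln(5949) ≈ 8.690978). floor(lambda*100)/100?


ln(5949) ≈ 8.690978.
2*ln(n) ≈ 17.381956.
sqrt(2*ln(n)) ≈ sqrt(17.381956) ≈ 4.169167.
lambda ≈ 16*4.169167 = 66.706672.
floor(lambda*100)/100 = 66.70.

66.70


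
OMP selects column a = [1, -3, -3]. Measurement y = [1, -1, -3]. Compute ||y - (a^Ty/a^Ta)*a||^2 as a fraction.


a^T a = 19.
a^T y = 13.
coeff = 13/19 = 13/19.
||r||^2 = 40/19.

40/19


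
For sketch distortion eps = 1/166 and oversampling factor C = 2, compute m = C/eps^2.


1/eps = 166.
(1/eps)^2 = 27556.
m = 2*27556 = 55112.

55112


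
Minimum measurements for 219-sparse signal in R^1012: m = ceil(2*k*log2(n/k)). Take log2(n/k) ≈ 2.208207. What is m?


log2(n/k) = log2(1012/219) ≈ 2.208207.
2*k*log2(n/k) ≈ 2*219*2.208207 = 967.194666.
m = ceil(967.194666) = 968.

968


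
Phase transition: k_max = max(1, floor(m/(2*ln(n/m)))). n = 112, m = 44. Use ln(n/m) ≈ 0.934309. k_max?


n/m = 112/44 = 28/11.
ln(n/m) ≈ 0.934309.
2*ln(n/m) ≈ 1.868618.
m/(2*ln(n/m)) ≈ 44/1.868618 ≈ 23.5468.
floor = 23.
k_max = max(1, 23) = 23.

23


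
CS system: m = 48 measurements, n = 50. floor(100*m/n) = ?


100*m/n = 100*48/50 ≈ 96.0.
floor = 96.

96


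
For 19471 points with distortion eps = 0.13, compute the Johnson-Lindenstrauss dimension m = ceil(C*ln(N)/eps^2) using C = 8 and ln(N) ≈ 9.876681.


ln(19471) ≈ 9.876681.
eps^2 = 0.13^2 = 0.0169.
C*ln(N)/eps^2 ≈ 8*9.876681/0.0169 ≈ 4675.352.
m = ceil(4675.352) = 4676.

4676


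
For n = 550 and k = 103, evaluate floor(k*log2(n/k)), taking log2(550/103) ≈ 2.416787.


log2(n/k) = log2(550/103) ≈ 2.416787.
k*log2(n/k) ≈ 103*2.416787 = 248.929061.
floor(248.929061) = 248.

248


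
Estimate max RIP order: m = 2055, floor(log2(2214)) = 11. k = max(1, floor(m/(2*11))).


floor(log2(2214)) = 11.
2*11 = 22.
m/(2*floor(log2(n))) = 2055/22 ≈ 93.4091.
floor = 93.
k = max(1, 93) = 93.

93


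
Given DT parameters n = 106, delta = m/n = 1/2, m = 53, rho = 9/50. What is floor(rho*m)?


m = 1/2*106 = 53.
rho = 9/50.
rho*m = 9/50*53 = 9.54.
k = floor(9.54) = 9.

9


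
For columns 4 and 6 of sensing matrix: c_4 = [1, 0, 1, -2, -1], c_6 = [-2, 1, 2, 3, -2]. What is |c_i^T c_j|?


Inner product: 1*-2 + 0*1 + 1*2 + -2*3 + -1*-2
Products: [-2, 0, 2, -6, 2]
Sum = -4.
|dot| = 4.

4


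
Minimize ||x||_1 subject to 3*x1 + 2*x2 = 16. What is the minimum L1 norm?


Axis intercepts:
  x1 = 16/3, x2 = 0: L1 = 16/3
  x1 = 0, x2 = 8: L1 = 8
x* = (16/3, 0)
||x*||_1 = 16/3.

16/3


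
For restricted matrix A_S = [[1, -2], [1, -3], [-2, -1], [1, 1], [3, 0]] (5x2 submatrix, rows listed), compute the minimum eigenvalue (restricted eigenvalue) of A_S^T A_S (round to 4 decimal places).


A_S^T A_S = [[16, -2], [-2, 15]].
trace = 31.
det = 236.
disc = trace^2 - 4*det = 961 - 4*236 = 17.
sqrt(17) ≈ 4.123106.
lam_min = (31 - sqrt(17))/2 ≈ (31 - 4.123106)/2 = 13.438447 ≈ 13.4384.

13.4384


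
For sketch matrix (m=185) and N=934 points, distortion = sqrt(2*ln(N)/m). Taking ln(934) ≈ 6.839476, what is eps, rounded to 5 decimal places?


ln(934) ≈ 6.839476.
2*ln(N)/m ≈ 2*6.839476/185 ≈ 0.07394028.
eps = sqrt(0.07394028) ≈ 0.2719196 ≈ 0.27192.

0.27192


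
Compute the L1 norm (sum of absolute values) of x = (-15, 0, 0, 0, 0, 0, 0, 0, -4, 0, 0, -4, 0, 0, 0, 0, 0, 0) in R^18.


Non-zero entries: [(0, -15), (8, -4), (11, -4)]
Absolute values: [15, 4, 4]
||x||_1 = sum = 23.

23


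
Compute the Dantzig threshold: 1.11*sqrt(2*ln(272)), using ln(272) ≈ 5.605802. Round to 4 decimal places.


ln(272) ≈ 5.605802.
2*ln(n) ≈ 11.211604.
sqrt(2*ln(n)) ≈ sqrt(11.211604) ≈ 3.348373.
threshold ≈ 1.11*3.348373 = 3.71669403 ≈ 3.7167.

3.7167


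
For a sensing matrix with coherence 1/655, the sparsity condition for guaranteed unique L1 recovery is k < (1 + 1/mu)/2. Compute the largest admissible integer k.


1/mu = 655.
1 + 1/mu = 656.
(1 + 1/mu)/2 = 328 is an integer and the inequality is strict, so k_max = 328 - 1 = 327.

327


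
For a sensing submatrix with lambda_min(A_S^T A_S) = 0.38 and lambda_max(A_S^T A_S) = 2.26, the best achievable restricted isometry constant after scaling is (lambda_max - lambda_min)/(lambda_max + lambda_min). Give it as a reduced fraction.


lambda_max - lambda_min = 2.26 - 0.38 = 1.88.
lambda_max + lambda_min = 2.26 + 0.38 = 2.64.
delta = 1.88/2.64 = 188/264 = 47/66.

47/66


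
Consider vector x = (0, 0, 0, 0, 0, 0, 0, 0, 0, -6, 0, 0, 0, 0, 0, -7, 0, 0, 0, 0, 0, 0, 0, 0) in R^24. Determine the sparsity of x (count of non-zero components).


Non-zero positions: [9, 15].
Sparsity = 2.

2


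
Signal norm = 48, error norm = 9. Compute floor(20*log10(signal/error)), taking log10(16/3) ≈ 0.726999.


||x||/||e|| = 48/9 = 16/3.
log10(16/3) ≈ 0.726999.
20*log10(||x||/||e||) ≈ 20*0.726999 = 14.53998.
floor(14.53998) = 14.

14


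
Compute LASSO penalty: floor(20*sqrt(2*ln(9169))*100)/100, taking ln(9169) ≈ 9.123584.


ln(9169) ≈ 9.123584.
2*ln(n) ≈ 18.247168.
sqrt(2*ln(n)) ≈ sqrt(18.247168) ≈ 4.27167.
lambda ≈ 20*4.27167 = 85.4334.
floor(lambda*100)/100 = 85.43.

85.43


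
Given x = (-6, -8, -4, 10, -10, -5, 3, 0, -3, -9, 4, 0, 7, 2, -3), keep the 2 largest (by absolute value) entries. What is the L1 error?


Sorted |x_i| descending: [10, 10, 9, 8, 7, 6, 5, 4, 4, 3, 3, 3, 2, 0, 0]
Keep top 2: [10, 10]
Tail entries: [9, 8, 7, 6, 5, 4, 4, 3, 3, 3, 2, 0, 0]
L1 error = sum of tail = 54.

54


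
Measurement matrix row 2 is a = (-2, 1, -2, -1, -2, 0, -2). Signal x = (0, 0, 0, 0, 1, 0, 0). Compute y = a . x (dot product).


Non-zero terms: ['-2*1']
Products: [-2]
y = sum = -2.

-2


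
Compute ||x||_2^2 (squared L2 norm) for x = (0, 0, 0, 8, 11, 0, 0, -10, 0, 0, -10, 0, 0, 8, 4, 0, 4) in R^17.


Non-zero entries: [(3, 8), (4, 11), (7, -10), (10, -10), (13, 8), (14, 4), (16, 4)]
Squares: [64, 121, 100, 100, 64, 16, 16]
||x||_2^2 = sum = 481.

481


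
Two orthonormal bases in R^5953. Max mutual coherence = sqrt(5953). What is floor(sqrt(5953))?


77^2 = 5929 <= 5953 < 6084 = 78^2, so 77 <= sqrt(5953) < 78.
floor(sqrt(5953)) = 77.

77


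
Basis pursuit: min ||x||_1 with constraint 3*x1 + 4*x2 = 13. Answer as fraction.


Axis intercepts:
  x1 = 13/3, x2 = 0: L1 = 13/3
  x1 = 0, x2 = 13/4: L1 = 13/4
x* = (0, 13/4)
||x*||_1 = 13/4.

13/4


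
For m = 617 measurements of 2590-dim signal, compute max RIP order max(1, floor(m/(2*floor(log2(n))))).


floor(log2(2590)) = 11.
2*11 = 22.
m/(2*floor(log2(n))) = 617/22 ≈ 28.0455.
floor = 28.
k = max(1, 28) = 28.

28


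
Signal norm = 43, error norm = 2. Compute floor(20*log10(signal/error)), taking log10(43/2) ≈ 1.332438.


||x||/||e|| = 43/2.
log10(43/2) ≈ 1.332438.
20*log10(||x||/||e||) ≈ 20*1.332438 = 26.64876.
floor(26.64876) = 26.

26


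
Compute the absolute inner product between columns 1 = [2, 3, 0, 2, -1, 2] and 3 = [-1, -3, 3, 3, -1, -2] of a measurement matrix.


Inner product: 2*-1 + 3*-3 + 0*3 + 2*3 + -1*-1 + 2*-2
Products: [-2, -9, 0, 6, 1, -4]
Sum = -8.
|dot| = 8.

8


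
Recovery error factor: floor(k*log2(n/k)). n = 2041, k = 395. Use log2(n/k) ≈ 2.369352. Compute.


log2(n/k) = log2(2041/395) ≈ 2.369352.
k*log2(n/k) ≈ 395*2.369352 = 935.89404.
floor(935.89404) = 935.

935


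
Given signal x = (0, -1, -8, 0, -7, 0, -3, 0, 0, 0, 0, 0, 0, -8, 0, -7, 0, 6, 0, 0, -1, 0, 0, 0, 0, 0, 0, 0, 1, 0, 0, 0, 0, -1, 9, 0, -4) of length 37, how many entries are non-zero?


Non-zero positions: [1, 2, 4, 6, 13, 15, 17, 20, 28, 33, 34, 36].
Sparsity = 12.

12


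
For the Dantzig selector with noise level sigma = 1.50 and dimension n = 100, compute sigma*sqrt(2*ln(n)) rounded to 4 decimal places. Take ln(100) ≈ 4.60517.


ln(100) ≈ 4.60517.
2*ln(n) ≈ 9.21034.
sqrt(2*ln(n)) ≈ sqrt(9.21034) ≈ 3.034854.
threshold ≈ 1.50*3.034854 = 4.552281 ≈ 4.5523.

4.5523


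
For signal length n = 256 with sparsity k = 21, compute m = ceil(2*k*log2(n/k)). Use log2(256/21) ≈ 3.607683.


log2(n/k) = log2(256/21) ≈ 3.607683.
2*k*log2(n/k) ≈ 2*21*3.607683 = 151.522686.
m = ceil(151.522686) = 152.

152


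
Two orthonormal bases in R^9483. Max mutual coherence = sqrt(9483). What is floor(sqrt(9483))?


97^2 = 9409 <= 9483 < 9604 = 98^2, so 97 <= sqrt(9483) < 98.
floor(sqrt(9483)) = 97.

97


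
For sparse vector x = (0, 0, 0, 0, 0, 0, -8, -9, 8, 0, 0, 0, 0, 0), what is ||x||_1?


Non-zero entries: [(6, -8), (7, -9), (8, 8)]
Absolute values: [8, 9, 8]
||x||_1 = sum = 25.

25


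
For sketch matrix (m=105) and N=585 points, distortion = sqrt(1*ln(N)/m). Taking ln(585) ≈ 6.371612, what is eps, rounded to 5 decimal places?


ln(585) ≈ 6.371612.
1*ln(N)/m ≈ 1*6.371612/105 ≈ 0.06068202.
eps = sqrt(0.06068202) ≈ 0.2463372 ≈ 0.24634.

0.24634


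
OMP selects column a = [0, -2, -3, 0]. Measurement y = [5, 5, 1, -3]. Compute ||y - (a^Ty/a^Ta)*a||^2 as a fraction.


a^T a = 13.
a^T y = -13.
coeff = -13/13 = -1.
||r||^2 = 47.

47


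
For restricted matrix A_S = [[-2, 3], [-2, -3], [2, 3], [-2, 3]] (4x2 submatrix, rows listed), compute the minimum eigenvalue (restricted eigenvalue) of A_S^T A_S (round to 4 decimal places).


A_S^T A_S = [[16, 0], [0, 36]].
trace = 52.
det = 576.
disc = trace^2 - 4*det = 2704 - 4*576 = 400.
sqrt(400) = 20.
lam_min = (52 - 20)/2 = 16 = 16.0000.

16.0000


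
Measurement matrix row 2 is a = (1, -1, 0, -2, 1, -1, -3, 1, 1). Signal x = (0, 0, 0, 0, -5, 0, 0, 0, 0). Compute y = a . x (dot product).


Non-zero terms: ['1*-5']
Products: [-5]
y = sum = -5.

-5


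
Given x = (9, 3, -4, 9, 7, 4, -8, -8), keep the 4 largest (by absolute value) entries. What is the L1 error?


Sorted |x_i| descending: [9, 9, 8, 8, 7, 4, 4, 3]
Keep top 4: [9, 9, 8, 8]
Tail entries: [7, 4, 4, 3]
L1 error = sum of tail = 18.

18


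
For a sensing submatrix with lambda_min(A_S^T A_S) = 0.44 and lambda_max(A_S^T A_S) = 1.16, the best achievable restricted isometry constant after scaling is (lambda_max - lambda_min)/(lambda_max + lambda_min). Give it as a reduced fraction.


lambda_max - lambda_min = 1.16 - 0.44 = 0.72.
lambda_max + lambda_min = 1.16 + 0.44 = 1.60.
delta = 0.72/1.60 = 72/160 = 9/20.

9/20


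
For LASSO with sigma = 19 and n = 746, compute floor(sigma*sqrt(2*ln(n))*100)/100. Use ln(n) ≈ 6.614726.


ln(746) ≈ 6.614726.
2*ln(n) ≈ 13.229452.
sqrt(2*ln(n)) ≈ sqrt(13.229452) ≈ 3.637231.
lambda ≈ 19*3.637231 = 69.107389.
floor(lambda*100)/100 = 69.10.

69.10


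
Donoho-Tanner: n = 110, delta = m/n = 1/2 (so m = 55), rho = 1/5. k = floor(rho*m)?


m = 1/2*110 = 55.
rho = 1/5.
rho*m = 1/5*55 = 11.
k = floor(11) = 11.

11


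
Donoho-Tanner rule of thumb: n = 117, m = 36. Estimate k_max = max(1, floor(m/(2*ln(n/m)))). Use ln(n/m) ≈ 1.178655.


n/m = 117/36 = 13/4.
ln(n/m) ≈ 1.178655.
2*ln(n/m) ≈ 2.35731.
m/(2*ln(n/m)) ≈ 36/2.35731 ≈ 15.2716.
floor = 15.
k_max = max(1, 15) = 15.

15


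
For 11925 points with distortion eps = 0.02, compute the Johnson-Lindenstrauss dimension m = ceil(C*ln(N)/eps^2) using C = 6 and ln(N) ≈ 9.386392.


ln(11925) ≈ 9.386392.
eps^2 = 0.02^2 = 0.0004.
C*ln(N)/eps^2 ≈ 6*9.386392/0.0004 ≈ 140795.88.
m = ceil(140795.88) = 140796.

140796


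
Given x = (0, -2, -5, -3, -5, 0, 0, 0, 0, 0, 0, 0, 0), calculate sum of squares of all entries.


Non-zero entries: [(1, -2), (2, -5), (3, -3), (4, -5)]
Squares: [4, 25, 9, 25]
||x||_2^2 = sum = 63.

63


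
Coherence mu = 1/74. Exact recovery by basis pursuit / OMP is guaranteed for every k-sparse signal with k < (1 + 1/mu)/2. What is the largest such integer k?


1/mu = 74.
1 + 1/mu = 75.
(1 + 1/mu)/2 = 37.5 is not an integer, so k_max = floor(37.5) = 37.

37


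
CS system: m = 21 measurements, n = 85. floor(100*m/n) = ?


100*m/n = 100*21/85 ≈ 24.7059.
floor = 24.

24


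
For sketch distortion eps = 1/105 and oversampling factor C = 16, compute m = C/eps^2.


1/eps = 105.
(1/eps)^2 = 11025.
m = 16*11025 = 176400.

176400


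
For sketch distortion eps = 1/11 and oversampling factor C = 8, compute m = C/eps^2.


1/eps = 11.
(1/eps)^2 = 121.
m = 8*121 = 968.

968


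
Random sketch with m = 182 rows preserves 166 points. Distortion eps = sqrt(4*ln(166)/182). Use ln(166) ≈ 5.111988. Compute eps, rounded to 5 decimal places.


ln(166) ≈ 5.111988.
4*ln(N)/m ≈ 4*5.111988/182 ≈ 0.11235138.
eps = sqrt(0.11235138) ≈ 0.3351886 ≈ 0.33519.

0.33519


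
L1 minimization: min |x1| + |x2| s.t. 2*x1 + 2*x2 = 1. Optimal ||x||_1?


Axis intercepts:
  x1 = 1/2, x2 = 0: L1 = 1/2
  x1 = 0, x2 = 1/2: L1 = 1/2
x* = (1/2, 0)
||x*||_1 = 1/2.

1/2


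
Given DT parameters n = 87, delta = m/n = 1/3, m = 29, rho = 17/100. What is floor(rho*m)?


m = 1/3*87 = 29.
rho = 17/100.
rho*m = 17/100*29 = 4.93.
k = floor(4.93) = 4.

4


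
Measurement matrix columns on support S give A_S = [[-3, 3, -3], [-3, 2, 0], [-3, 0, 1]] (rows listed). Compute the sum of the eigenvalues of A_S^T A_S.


Sum of eigenvalues of A_S^T A_S = trace(A_S^T A_S) = sum of squared column norms of A_S.
A_S^T A_S diagonal: [27, 13, 10].
trace = 27 + 13 + 10 = 50.

50


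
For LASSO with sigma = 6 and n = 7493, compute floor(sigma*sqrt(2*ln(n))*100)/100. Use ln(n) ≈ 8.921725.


ln(7493) ≈ 8.921725.
2*ln(n) ≈ 17.84345.
sqrt(2*ln(n)) ≈ sqrt(17.84345) ≈ 4.224151.
lambda ≈ 6*4.224151 = 25.344906.
floor(lambda*100)/100 = 25.34.

25.34


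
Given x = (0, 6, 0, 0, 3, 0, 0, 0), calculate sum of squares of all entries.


Non-zero entries: [(1, 6), (4, 3)]
Squares: [36, 9]
||x||_2^2 = sum = 45.

45


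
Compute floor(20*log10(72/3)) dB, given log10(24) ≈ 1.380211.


||x||/||e|| = 72/3 = 24.
log10(24) ≈ 1.380211.
20*log10(||x||/||e||) ≈ 20*1.380211 = 27.60422.
floor(27.60422) = 27.

27


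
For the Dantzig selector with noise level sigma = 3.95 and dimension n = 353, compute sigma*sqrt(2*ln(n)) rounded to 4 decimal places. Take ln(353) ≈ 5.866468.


ln(353) ≈ 5.866468.
2*ln(n) ≈ 11.732936.
sqrt(2*ln(n)) ≈ sqrt(11.732936) ≈ 3.425337.
threshold ≈ 3.95*3.425337 = 13.53008115 ≈ 13.5301.

13.5301


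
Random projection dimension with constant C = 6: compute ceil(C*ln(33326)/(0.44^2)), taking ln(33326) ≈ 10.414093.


ln(33326) ≈ 10.414093.
eps^2 = 0.44^2 = 0.1936.
C*ln(N)/eps^2 ≈ 6*10.414093/0.1936 ≈ 322.7508.
m = ceil(322.7508) = 323.

323


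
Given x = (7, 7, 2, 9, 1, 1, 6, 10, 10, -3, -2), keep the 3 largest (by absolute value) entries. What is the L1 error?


Sorted |x_i| descending: [10, 10, 9, 7, 7, 6, 3, 2, 2, 1, 1]
Keep top 3: [10, 10, 9]
Tail entries: [7, 7, 6, 3, 2, 2, 1, 1]
L1 error = sum of tail = 29.

29


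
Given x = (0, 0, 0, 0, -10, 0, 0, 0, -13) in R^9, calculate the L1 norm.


Non-zero entries: [(4, -10), (8, -13)]
Absolute values: [10, 13]
||x||_1 = sum = 23.

23


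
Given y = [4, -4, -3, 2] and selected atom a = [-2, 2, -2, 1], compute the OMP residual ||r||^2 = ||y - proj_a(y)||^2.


a^T a = 13.
a^T y = -8.
coeff = -8/13 = -8/13.
||r||^2 = 521/13.

521/13


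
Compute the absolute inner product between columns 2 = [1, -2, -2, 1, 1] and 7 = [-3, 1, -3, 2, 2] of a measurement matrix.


Inner product: 1*-3 + -2*1 + -2*-3 + 1*2 + 1*2
Products: [-3, -2, 6, 2, 2]
Sum = 5.
|dot| = 5.

5


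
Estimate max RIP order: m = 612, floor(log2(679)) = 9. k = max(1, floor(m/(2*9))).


floor(log2(679)) = 9.
2*9 = 18.
m/(2*floor(log2(n))) = 612/18 ≈ 34.0.
floor = 34.
k = max(1, 34) = 34.

34


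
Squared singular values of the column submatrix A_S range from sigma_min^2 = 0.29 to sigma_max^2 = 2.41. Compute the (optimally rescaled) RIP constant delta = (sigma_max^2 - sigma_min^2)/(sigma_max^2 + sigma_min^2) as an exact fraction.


lambda_max - lambda_min = 2.41 - 0.29 = 2.12.
lambda_max + lambda_min = 2.41 + 0.29 = 2.70.
delta = 2.12/2.70 = 212/270 = 106/135.

106/135


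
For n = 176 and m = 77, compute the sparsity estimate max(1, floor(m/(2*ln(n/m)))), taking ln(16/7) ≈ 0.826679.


n/m = 176/77 = 16/7.
ln(n/m) ≈ 0.826679.
2*ln(n/m) ≈ 1.653358.
m/(2*ln(n/m)) ≈ 77/1.653358 ≈ 46.5719.
floor = 46.
k_max = max(1, 46) = 46.

46


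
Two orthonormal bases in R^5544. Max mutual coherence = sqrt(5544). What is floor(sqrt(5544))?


74^2 = 5476 <= 5544 < 5625 = 75^2, so 74 <= sqrt(5544) < 75.
floor(sqrt(5544)) = 74.

74


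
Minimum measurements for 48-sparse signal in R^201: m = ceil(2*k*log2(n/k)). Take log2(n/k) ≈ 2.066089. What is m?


log2(n/k) = log2(201/48) ≈ 2.066089.
2*k*log2(n/k) ≈ 2*48*2.066089 = 198.344544.
m = ceil(198.344544) = 199.

199


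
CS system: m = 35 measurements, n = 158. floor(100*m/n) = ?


100*m/n = 100*35/158 ≈ 22.1519.
floor = 22.

22


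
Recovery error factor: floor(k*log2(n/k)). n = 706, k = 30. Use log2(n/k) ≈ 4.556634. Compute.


log2(n/k) = log2(706/30) ≈ 4.556634.
k*log2(n/k) ≈ 30*4.556634 = 136.69902.
floor(136.69902) = 136.

136


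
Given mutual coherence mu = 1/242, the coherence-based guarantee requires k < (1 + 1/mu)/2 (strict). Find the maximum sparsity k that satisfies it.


1/mu = 242.
1 + 1/mu = 243.
(1 + 1/mu)/2 = 121.5 is not an integer, so k_max = floor(121.5) = 121.

121


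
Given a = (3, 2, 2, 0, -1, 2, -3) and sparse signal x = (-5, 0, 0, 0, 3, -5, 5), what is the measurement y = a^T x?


Non-zero terms: ['3*-5', '-1*3', '2*-5', '-3*5']
Products: [-15, -3, -10, -15]
y = sum = -43.

-43


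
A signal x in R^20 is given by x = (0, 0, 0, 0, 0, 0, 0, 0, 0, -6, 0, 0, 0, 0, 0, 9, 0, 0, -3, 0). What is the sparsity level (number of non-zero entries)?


Non-zero positions: [9, 15, 18].
Sparsity = 3.

3


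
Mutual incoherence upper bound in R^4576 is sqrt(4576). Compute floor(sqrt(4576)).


67^2 = 4489 <= 4576 < 4624 = 68^2, so 67 <= sqrt(4576) < 68.
floor(sqrt(4576)) = 67.

67


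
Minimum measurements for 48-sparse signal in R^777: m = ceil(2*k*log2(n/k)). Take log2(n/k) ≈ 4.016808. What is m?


log2(n/k) = log2(777/48) ≈ 4.016808.
2*k*log2(n/k) ≈ 2*48*4.016808 = 385.613568.
m = ceil(385.613568) = 386.

386


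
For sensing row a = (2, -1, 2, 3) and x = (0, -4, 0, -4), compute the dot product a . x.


Non-zero terms: ['-1*-4', '3*-4']
Products: [4, -12]
y = sum = -8.

-8


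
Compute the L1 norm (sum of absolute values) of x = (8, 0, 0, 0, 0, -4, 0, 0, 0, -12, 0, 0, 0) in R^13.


Non-zero entries: [(0, 8), (5, -4), (9, -12)]
Absolute values: [8, 4, 12]
||x||_1 = sum = 24.

24


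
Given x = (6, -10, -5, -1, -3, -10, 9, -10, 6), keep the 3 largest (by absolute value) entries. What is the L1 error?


Sorted |x_i| descending: [10, 10, 10, 9, 6, 6, 5, 3, 1]
Keep top 3: [10, 10, 10]
Tail entries: [9, 6, 6, 5, 3, 1]
L1 error = sum of tail = 30.

30


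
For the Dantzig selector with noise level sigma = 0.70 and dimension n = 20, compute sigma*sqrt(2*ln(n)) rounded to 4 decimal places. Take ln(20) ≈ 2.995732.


ln(20) ≈ 2.995732.
2*ln(n) ≈ 5.991464.
sqrt(2*ln(n)) ≈ sqrt(5.991464) ≈ 2.447747.
threshold ≈ 0.70*2.447747 = 1.7134229 ≈ 1.7134.

1.7134


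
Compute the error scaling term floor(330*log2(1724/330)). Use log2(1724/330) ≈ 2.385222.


log2(n/k) = log2(1724/330) ≈ 2.385222.
k*log2(n/k) ≈ 330*2.385222 = 787.12326.
floor(787.12326) = 787.

787


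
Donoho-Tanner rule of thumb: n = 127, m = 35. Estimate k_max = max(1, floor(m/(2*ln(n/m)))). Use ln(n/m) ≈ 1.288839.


n/m = 127/35.
ln(n/m) ≈ 1.288839.
2*ln(n/m) ≈ 2.577678.
m/(2*ln(n/m)) ≈ 35/2.577678 ≈ 13.5781.
floor = 13.
k_max = max(1, 13) = 13.

13


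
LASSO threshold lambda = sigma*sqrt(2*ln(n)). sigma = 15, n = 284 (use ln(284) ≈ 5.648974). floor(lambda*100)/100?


ln(284) ≈ 5.648974.
2*ln(n) ≈ 11.297948.
sqrt(2*ln(n)) ≈ sqrt(11.297948) ≈ 3.361242.
lambda ≈ 15*3.361242 = 50.41863.
floor(lambda*100)/100 = 50.41.

50.41


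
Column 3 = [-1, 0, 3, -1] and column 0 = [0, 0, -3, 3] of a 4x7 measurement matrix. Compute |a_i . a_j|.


Inner product: -1*0 + 0*0 + 3*-3 + -1*3
Products: [0, 0, -9, -3]
Sum = -12.
|dot| = 12.

12


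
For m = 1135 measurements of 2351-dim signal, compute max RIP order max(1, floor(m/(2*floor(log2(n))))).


floor(log2(2351)) = 11.
2*11 = 22.
m/(2*floor(log2(n))) = 1135/22 ≈ 51.5909.
floor = 51.
k = max(1, 51) = 51.

51


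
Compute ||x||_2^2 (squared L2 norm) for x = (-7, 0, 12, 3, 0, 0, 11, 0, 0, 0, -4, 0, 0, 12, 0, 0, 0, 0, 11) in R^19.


Non-zero entries: [(0, -7), (2, 12), (3, 3), (6, 11), (10, -4), (13, 12), (18, 11)]
Squares: [49, 144, 9, 121, 16, 144, 121]
||x||_2^2 = sum = 604.

604


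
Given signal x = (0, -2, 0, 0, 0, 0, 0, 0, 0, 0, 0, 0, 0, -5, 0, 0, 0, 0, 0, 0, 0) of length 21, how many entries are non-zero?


Non-zero positions: [1, 13].
Sparsity = 2.

2


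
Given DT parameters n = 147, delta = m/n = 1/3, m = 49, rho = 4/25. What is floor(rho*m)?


m = 1/3*147 = 49.
rho = 4/25.
rho*m = 4/25*49 = 7.84.
k = floor(7.84) = 7.

7


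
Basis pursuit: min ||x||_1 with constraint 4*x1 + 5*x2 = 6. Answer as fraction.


Axis intercepts:
  x1 = 3/2, x2 = 0: L1 = 3/2
  x1 = 0, x2 = 6/5: L1 = 6/5
x* = (0, 6/5)
||x*||_1 = 6/5.

6/5
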